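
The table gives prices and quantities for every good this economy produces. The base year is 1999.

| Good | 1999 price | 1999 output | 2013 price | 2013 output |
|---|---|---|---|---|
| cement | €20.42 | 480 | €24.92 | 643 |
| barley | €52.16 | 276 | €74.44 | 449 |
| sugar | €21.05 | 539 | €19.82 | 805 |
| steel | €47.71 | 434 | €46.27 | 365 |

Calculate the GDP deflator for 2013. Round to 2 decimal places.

116.05

Nominal GDP 2013 = 24.92·643 + 74.44·449 + 19.82·805 + 46.27·365 = 82290.77.
Real GDP 2013 (at 1999 prices) = 20.42·643 + 52.16·449 + 21.05·805 + 47.71·365 = 70909.30.
Deflator = Nominal/Real × 100 = 82290.77/70909.30 × 100 = 116.051.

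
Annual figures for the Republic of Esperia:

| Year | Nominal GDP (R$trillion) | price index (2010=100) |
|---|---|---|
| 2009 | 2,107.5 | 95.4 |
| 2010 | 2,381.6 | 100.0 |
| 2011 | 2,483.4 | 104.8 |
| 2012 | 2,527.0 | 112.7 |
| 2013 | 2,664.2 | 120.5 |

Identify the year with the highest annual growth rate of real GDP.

2010

2010: real = 2381.6/1.000 = 2381.60; growth vs 2009 (2209.12) = 7.81%.
2011: real = 2483.4/1.048 = 2369.66; growth vs 2010 (2381.60) = -0.50%.
2012: real = 2527.0/1.127 = 2242.24; growth vs 2011 (2369.66) = -5.38%.
2013: real = 2664.2/1.205 = 2210.95; growth vs 2012 (2242.24) = -1.40%.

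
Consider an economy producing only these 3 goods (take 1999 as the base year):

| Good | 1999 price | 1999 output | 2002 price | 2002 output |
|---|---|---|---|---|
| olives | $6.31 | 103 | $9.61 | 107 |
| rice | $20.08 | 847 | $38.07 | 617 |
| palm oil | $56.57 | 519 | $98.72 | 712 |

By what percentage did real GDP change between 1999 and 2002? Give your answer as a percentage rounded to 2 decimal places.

Real GDP 1999 = Nominal GDP 1999 = 6.31·103 + 20.08·847 + 56.57·519 = 47017.52.
Real GDP 2002 (at 1999 prices) = 6.31·107 + 20.08·617 + 56.57·712 = 53342.37.
Real growth = 53342.37/47017.52 − 1 = 0.1345.

13.45%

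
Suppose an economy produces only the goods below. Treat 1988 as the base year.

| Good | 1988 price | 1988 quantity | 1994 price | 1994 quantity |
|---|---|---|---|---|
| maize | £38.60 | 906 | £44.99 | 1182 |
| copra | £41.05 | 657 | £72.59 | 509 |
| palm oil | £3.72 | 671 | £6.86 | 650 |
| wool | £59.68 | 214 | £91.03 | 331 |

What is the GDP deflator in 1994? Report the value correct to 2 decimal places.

Nominal GDP 1994 = 44.99·1182 + 72.59·509 + 6.86·650 + 91.03·331 = 124716.42.
Real GDP 1994 (at 1988 prices) = 38.60·1182 + 41.05·509 + 3.72·650 + 59.68·331 = 88691.73.
Deflator = Nominal/Real × 100 = 124716.42/88691.73 × 100 = 140.618.

140.62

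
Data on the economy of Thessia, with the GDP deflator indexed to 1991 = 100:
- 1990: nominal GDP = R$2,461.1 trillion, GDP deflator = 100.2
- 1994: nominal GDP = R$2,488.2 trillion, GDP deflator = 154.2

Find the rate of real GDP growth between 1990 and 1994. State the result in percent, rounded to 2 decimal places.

-34.30%

Real GDP 1990 = 2461.1 / 1.002 = 2456.19.
Real GDP 1994 = 2488.2 / 1.542 = 1613.62.
Real growth = 1613.62 / 2456.19 − 1 = -0.3430.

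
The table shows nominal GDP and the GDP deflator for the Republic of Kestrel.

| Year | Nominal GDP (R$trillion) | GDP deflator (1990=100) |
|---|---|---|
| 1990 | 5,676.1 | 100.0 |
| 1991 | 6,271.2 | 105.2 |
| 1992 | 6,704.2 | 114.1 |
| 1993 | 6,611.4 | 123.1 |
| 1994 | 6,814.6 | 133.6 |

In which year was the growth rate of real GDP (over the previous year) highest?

1991

1991: real = 6271.2/1.052 = 5961.22; growth vs 1990 (5676.10) = 5.02%.
1992: real = 6704.2/1.141 = 5875.72; growth vs 1991 (5961.22) = -1.43%.
1993: real = 6611.4/1.231 = 5370.76; growth vs 1992 (5875.72) = -8.59%.
1994: real = 6814.6/1.336 = 5100.75; growth vs 1993 (5370.76) = -5.03%.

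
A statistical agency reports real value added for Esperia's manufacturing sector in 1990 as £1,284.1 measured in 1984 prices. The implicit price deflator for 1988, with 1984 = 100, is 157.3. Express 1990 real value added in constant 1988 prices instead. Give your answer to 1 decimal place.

£2,019.9

Real value added in 1988 prices = Real value added in 1984 prices × (P_1988/P_1984) = 1284.1 × 1.573 = 2019.89.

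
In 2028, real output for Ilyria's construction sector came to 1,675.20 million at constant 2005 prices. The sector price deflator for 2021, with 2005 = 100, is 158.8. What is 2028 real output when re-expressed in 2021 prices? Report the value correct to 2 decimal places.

2,660.22 million

Real output in 2021 prices = Real output in 2005 prices × (P_2021/P_2005) = 1675.20 × 1.588 = 2660.22.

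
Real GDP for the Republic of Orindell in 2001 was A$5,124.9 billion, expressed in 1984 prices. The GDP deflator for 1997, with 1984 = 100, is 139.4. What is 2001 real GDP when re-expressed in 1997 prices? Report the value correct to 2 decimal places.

Real GDP in 1997 prices = Real GDP in 1984 prices × (P_1997/P_1984) = 5124.9 × 1.394 = 7144.11.

A$7,144.11 billion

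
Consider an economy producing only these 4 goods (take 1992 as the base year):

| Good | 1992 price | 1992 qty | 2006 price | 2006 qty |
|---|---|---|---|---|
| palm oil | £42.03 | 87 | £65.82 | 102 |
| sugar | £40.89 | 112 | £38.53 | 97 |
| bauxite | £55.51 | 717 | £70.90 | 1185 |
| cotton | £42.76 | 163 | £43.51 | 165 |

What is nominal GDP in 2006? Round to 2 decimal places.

Nominal GDP 2006 = Σ (p_2006 × q_2006) = 65.82·102 + 38.53·97 + 70.90·1185 + 43.51·165 = 101646.70.

£101646.70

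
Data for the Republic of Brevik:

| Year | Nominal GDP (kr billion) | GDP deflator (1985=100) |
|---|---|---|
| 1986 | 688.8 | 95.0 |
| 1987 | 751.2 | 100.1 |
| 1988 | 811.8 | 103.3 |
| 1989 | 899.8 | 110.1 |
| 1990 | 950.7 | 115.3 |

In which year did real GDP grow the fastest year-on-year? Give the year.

1987: real = 751.2/1.001 = 750.45; growth vs 1986 (725.05) = 3.50%.
1988: real = 811.8/1.033 = 785.87; growth vs 1987 (750.45) = 4.72%.
1989: real = 899.8/1.101 = 817.26; growth vs 1988 (785.87) = 3.99%.
1990: real = 950.7/1.153 = 824.54; growth vs 1989 (817.26) = 0.89%.

1988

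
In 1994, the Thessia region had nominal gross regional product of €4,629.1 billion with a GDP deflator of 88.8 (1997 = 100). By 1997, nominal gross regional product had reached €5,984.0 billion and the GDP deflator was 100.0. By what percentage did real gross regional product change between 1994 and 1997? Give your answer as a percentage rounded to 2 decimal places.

14.79%

Real gross regional product 1994 = 4629.1 / 0.888 = 5212.95.
Real gross regional product 1997 = 5984.0 / 1.000 = 5984.00.
Real growth = 5984.00 / 5212.95 − 1 = 0.1479.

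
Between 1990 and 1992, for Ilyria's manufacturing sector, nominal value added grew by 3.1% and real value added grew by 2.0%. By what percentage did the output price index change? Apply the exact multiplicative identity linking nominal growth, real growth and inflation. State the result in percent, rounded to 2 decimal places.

1.08%

(1 + g_nom) = (1 + g_real)(1 + π), so π = 1.0310 / 1.0200 − 1 = 0.01078.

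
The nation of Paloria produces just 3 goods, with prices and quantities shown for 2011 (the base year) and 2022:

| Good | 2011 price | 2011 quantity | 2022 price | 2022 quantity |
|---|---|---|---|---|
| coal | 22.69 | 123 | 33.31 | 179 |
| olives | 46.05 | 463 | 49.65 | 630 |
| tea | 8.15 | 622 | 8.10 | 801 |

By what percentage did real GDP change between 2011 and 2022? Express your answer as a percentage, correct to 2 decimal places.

Real GDP 2011 = Nominal GDP 2011 = 22.69·123 + 46.05·463 + 8.15·622 = 29181.32.
Real GDP 2022 (at 2011 prices) = 22.69·179 + 46.05·630 + 8.15·801 = 39601.16.
Real growth = 39601.16/29181.32 − 1 = 0.3571.

35.71%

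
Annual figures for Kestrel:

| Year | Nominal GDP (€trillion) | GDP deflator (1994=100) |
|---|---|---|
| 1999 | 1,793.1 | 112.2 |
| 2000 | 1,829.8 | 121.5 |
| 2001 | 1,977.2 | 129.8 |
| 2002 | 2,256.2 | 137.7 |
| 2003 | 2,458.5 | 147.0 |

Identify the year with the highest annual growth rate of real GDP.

2000: real = 1829.8/1.215 = 1506.01; growth vs 1999 (1598.13) = -5.76%.
2001: real = 1977.2/1.298 = 1523.27; growth vs 2000 (1506.01) = 1.15%.
2002: real = 2256.2/1.377 = 1638.49; growth vs 2001 (1523.27) = 7.56%.
2003: real = 2458.5/1.470 = 1672.45; growth vs 2002 (1638.49) = 2.07%.

2002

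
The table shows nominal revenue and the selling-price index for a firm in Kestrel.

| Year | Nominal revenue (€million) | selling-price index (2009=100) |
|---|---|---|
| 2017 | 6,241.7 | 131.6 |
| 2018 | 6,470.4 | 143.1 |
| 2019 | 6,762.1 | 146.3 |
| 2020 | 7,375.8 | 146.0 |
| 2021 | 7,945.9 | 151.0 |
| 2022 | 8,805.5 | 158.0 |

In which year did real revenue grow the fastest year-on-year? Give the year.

2020

2018: real = 6470.4/1.431 = 4521.59; growth vs 2017 (4742.93) = -4.67%.
2019: real = 6762.1/1.463 = 4622.08; growth vs 2018 (4521.59) = 2.22%.
2020: real = 7375.8/1.460 = 5051.92; growth vs 2019 (4622.08) = 9.30%.
2021: real = 7945.9/1.510 = 5262.19; growth vs 2020 (5051.92) = 4.16%.
2022: real = 8805.5/1.580 = 5573.10; growth vs 2021 (5262.19) = 5.91%.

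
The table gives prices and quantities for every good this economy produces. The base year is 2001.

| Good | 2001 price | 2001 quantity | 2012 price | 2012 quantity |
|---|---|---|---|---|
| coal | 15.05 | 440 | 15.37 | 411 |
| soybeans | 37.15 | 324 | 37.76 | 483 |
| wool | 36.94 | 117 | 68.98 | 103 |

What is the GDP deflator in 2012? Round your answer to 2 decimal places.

113.34

Nominal GDP 2012 = 15.37·411 + 37.76·483 + 68.98·103 = 31660.09.
Real GDP 2012 (at 2001 prices) = 15.05·411 + 37.15·483 + 36.94·103 = 27933.82.
Deflator = Nominal/Real × 100 = 31660.09/27933.82 × 100 = 113.340.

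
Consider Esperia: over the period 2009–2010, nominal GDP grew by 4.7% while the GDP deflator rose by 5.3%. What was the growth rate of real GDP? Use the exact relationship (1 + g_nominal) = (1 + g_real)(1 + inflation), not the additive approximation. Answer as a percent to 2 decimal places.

-0.57%

(1 + g_nom) = (1 + g_real)(1 + π), so g_real = 1.0470 / 1.0530 − 1 = -0.00570.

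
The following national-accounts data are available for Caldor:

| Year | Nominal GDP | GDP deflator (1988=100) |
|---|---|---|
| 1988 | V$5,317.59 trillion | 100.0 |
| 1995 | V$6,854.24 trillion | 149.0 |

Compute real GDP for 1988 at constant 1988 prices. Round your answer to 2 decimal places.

V$5,317.59 trillion

Real GDP = Nominal / (GDP deflator/100) = 5317.59 / 1.000 = 5317.59.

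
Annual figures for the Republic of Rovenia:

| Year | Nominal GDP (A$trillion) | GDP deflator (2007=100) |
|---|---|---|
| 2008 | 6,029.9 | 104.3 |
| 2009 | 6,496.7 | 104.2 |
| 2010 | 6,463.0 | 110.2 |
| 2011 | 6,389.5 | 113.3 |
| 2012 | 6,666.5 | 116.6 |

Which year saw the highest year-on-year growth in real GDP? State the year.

2009: real = 6496.7/1.042 = 6234.84; growth vs 2008 (5781.30) = 7.84%.
2010: real = 6463.0/1.102 = 5864.79; growth vs 2009 (6234.84) = -5.94%.
2011: real = 6389.5/1.133 = 5639.45; growth vs 2010 (5864.79) = -3.84%.
2012: real = 6666.5/1.166 = 5717.41; growth vs 2011 (5639.45) = 1.38%.

2009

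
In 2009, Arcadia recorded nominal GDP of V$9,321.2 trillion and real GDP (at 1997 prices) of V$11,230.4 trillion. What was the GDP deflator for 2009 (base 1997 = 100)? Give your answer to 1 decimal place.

83.0

GDP deflator = (Nominal / Real) × 100 = 9321.2 / 11230.4 × 100 = 83.00.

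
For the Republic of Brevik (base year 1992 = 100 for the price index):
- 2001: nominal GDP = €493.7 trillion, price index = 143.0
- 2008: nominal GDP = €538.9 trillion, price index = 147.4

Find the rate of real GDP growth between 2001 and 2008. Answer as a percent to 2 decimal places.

Deflate each year: 2001 → 493.7/1.430 = 345.24; 2008 → 538.9/1.474 = 365.60.
So real GDP changed by 365.60/345.24 − 1 = 0.0590, i.e. 5.90%.

5.90%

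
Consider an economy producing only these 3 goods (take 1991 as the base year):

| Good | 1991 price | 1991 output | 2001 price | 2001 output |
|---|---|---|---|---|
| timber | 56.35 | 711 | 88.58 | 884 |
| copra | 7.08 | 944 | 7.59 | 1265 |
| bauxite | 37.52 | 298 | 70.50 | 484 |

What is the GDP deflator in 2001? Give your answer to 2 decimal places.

158.62

Nominal GDP 2001 = 88.58·884 + 7.59·1265 + 70.50·484 = 122028.07.
Real GDP 2001 (at 1991 prices) = 56.35·884 + 7.08·1265 + 37.52·484 = 76929.28.
Deflator = Nominal/Real × 100 = 122028.07/76929.28 × 100 = 158.624.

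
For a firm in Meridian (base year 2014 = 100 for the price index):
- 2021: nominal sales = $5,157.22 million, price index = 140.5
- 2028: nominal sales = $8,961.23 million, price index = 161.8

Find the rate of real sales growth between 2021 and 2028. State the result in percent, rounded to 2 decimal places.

50.89%

Real sales 2021 = 5157.22 / 1.405 = 3670.62.
Real sales 2028 = 8961.23 / 1.618 = 5538.46.
Real growth = 5538.46 / 3670.62 − 1 = 0.5089.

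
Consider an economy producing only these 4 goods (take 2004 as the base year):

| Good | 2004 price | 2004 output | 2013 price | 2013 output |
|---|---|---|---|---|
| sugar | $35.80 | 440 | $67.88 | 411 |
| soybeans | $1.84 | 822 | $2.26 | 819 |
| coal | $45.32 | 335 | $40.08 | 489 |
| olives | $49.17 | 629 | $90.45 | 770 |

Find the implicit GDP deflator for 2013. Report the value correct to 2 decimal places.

Nominal GDP 2013 = 67.88·411 + 2.26·819 + 40.08·489 + 90.45·770 = 118995.24.
Real GDP 2013 (at 2004 prices) = 35.80·411 + 1.84·819 + 45.32·489 + 49.17·770 = 76243.14.
Deflator = Nominal/Real × 100 = 118995.24/76243.14 × 100 = 156.073.

156.07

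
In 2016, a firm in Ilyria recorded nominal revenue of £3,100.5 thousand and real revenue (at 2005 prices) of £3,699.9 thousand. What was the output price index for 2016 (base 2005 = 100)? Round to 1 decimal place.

output price index = (Nominal / Real) × 100 = 3100.5 / 3699.9 × 100 = 83.80.

83.8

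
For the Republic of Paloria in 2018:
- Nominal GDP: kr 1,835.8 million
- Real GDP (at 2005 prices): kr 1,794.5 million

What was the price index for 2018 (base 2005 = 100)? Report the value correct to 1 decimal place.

price index = (Nominal / Real) × 100 = 1835.8 / 1794.5 × 100 = 102.30.

102.3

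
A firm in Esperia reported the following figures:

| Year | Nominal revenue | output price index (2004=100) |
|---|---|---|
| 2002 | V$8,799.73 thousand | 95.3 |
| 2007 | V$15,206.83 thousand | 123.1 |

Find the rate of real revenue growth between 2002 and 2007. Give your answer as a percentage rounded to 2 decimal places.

Deflate each year: 2002 → 8799.73/0.953 = 9233.71; 2007 → 15206.83/1.231 = 12353.23.
So real revenue changed by 12353.23/9233.71 − 1 = 0.3378, i.e. 33.78%.

33.78%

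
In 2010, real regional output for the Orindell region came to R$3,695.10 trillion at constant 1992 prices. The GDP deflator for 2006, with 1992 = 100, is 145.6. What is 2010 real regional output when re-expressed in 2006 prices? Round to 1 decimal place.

Real regional output in 2006 prices = Real regional output in 1992 prices × (P_2006/P_1992) = 3695.10 × 1.456 = 5380.07.

R$5,380.1 trillion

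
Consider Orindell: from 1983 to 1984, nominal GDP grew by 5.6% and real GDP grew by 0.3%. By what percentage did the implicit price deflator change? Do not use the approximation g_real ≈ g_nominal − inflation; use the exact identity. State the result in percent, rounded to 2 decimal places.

(1 + g_nom) = (1 + g_real)(1 + π), so π = 1.0560 / 1.0030 − 1 = 0.05284.

5.28%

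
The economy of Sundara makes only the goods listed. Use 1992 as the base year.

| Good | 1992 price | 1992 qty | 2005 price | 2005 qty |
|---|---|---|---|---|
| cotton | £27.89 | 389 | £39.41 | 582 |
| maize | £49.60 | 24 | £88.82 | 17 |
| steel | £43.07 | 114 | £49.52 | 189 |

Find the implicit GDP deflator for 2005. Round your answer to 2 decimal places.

Nominal GDP 2005 = 39.41·582 + 88.82·17 + 49.52·189 = 33805.84.
Real GDP 2005 (at 1992 prices) = 27.89·582 + 49.60·17 + 43.07·189 = 25215.41.
Deflator = Nominal/Real × 100 = 33805.84/25215.41 × 100 = 134.068.

134.07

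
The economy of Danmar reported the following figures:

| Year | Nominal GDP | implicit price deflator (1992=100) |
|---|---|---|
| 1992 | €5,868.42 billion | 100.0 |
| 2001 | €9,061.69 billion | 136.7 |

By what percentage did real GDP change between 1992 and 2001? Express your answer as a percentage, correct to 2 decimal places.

12.96%

Deflate each year: 1992 → 5868.42/1.000 = 5868.42; 2001 → 9061.69/1.367 = 6628.89.
So real GDP changed by 6628.89/5868.42 − 1 = 0.1296, i.e. 12.96%.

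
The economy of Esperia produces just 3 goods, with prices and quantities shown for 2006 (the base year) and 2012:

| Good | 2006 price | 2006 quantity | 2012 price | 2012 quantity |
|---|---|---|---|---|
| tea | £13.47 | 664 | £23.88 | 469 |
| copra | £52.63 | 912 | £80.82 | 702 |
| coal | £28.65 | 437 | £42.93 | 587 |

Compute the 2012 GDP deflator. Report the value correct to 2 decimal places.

155.02

Nominal GDP 2012 = 23.88·469 + 80.82·702 + 42.93·587 = 93135.27.
Real GDP 2012 (at 2006 prices) = 13.47·469 + 52.63·702 + 28.65·587 = 60081.24.
Deflator = Nominal/Real × 100 = 93135.27/60081.24 × 100 = 155.016.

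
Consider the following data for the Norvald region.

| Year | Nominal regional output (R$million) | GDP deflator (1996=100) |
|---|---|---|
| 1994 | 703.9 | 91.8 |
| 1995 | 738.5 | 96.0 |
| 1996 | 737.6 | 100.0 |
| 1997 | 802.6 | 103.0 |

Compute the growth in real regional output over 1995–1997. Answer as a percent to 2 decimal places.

1.29%

Real regional output 1995 = 738.5/0.960 = 769.27.
Real regional output 1997 = 802.6/1.030 = 779.22.
Change = 779.22/769.27 − 1 = 0.0129.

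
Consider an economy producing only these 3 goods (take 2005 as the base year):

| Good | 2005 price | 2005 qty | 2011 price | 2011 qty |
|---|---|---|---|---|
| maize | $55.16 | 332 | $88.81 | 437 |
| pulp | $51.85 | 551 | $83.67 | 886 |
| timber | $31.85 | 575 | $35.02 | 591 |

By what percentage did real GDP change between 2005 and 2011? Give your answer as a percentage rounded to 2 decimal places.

Real GDP 2005 = Nominal GDP 2005 = 55.16·332 + 51.85·551 + 31.85·575 = 65196.22.
Real GDP 2011 (at 2005 prices) = 55.16·437 + 51.85·886 + 31.85·591 = 88867.37.
Real growth = 88867.37/65196.22 − 1 = 0.3631.

36.31%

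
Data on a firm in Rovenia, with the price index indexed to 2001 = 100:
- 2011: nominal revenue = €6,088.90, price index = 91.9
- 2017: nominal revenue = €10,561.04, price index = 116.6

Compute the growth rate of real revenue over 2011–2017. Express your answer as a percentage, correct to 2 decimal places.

36.71%

Deflate each year: 2011 → 6088.90/0.919 = 6625.57; 2017 → 10561.04/1.166 = 9057.50.
So real revenue changed by 9057.50/6625.57 − 1 = 0.3671, i.e. 36.71%.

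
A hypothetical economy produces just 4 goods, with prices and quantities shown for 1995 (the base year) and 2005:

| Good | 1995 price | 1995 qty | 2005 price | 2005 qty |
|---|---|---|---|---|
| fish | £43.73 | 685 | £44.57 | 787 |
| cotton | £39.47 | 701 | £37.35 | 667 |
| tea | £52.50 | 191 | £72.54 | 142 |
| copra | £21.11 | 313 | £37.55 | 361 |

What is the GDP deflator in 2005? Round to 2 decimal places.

110.59

Nominal GDP 2005 = 44.57·787 + 37.35·667 + 72.54·142 + 37.55·361 = 83845.27.
Real GDP 2005 (at 1995 prices) = 43.73·787 + 39.47·667 + 52.50·142 + 21.11·361 = 75817.71.
Deflator = Nominal/Real × 100 = 83845.27/75817.71 × 100 = 110.588.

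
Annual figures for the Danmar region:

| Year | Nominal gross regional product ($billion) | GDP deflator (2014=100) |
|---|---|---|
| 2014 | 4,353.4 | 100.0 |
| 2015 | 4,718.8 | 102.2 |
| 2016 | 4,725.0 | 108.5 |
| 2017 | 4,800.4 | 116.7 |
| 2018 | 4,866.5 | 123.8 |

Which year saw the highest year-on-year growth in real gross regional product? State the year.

2015

2015: real = 4718.8/1.022 = 4617.22; growth vs 2014 (4353.40) = 6.06%.
2016: real = 4725.0/1.085 = 4354.84; growth vs 2015 (4617.22) = -5.68%.
2017: real = 4800.4/1.167 = 4113.45; growth vs 2016 (4354.84) = -5.54%.
2018: real = 4866.5/1.238 = 3930.94; growth vs 2017 (4113.45) = -4.44%.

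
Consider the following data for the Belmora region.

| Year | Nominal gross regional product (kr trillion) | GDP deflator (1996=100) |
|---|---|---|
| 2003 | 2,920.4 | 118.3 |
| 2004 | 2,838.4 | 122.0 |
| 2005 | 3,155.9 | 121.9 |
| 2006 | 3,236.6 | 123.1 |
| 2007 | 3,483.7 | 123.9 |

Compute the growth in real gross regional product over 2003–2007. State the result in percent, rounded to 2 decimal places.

13.90%

Real gross regional product 2003 = 2920.4/1.183 = 2468.64.
Real gross regional product 2007 = 3483.7/1.239 = 2811.70.
Change = 2811.70/2468.64 − 1 = 0.1390.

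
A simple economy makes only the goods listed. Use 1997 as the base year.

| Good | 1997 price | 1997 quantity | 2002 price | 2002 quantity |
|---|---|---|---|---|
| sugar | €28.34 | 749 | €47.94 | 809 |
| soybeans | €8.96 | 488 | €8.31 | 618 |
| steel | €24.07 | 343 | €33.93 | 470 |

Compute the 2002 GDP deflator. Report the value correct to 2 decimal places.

150.50

Nominal GDP 2002 = 47.94·809 + 8.31·618 + 33.93·470 = 59866.14.
Real GDP 2002 (at 1997 prices) = 28.34·809 + 8.96·618 + 24.07·470 = 39777.24.
Deflator = Nominal/Real × 100 = 59866.14/39777.24 × 100 = 150.504.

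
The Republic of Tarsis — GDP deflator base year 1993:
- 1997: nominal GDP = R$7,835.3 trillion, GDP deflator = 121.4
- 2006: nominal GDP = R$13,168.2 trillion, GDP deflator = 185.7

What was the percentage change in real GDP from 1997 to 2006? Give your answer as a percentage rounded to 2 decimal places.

9.87%

Real GDP 1997 = 7835.3 / 1.214 = 6454.12.
Real GDP 2006 = 13168.2 / 1.857 = 7091.11.
Real growth = 7091.11 / 6454.12 − 1 = 0.0987.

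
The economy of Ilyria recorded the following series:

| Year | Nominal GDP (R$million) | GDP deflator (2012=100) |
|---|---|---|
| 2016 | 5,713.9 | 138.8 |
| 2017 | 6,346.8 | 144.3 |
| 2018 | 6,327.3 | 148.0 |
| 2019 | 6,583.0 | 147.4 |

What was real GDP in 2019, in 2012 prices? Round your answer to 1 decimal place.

R$4,466.1 million

Real GDP 2019 = 6583.0 / 1.474 = 4466.08.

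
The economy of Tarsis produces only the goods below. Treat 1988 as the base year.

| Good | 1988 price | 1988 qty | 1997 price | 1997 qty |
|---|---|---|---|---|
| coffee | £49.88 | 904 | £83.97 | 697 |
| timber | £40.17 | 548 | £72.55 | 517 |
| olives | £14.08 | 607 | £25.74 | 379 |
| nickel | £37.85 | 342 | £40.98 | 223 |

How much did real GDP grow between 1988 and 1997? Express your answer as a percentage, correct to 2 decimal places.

Real GDP 1988 = Nominal GDP 1988 = 49.88·904 + 40.17·548 + 14.08·607 + 37.85·342 = 88595.94.
Real GDP 1997 (at 1988 prices) = 49.88·697 + 40.17·517 + 14.08·379 + 37.85·223 = 69311.12.
Real growth = 69311.12/88595.94 − 1 = -0.2177.

-21.77%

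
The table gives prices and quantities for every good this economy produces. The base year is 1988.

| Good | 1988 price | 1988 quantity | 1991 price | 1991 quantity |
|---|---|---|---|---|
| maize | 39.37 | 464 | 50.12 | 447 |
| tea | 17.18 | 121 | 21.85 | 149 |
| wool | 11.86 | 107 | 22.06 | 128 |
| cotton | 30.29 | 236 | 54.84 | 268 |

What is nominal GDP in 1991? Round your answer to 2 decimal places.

43180.09

Nominal GDP 1991 = Σ (p_1991 × q_1991) = 50.12·447 + 21.85·149 + 22.06·128 + 54.84·268 = 43180.09.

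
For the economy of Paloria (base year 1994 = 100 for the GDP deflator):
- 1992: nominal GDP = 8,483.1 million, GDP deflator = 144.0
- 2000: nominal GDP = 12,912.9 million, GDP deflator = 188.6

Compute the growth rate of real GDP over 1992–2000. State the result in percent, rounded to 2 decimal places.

Deflate each year: 1992 → 8483.1/1.440 = 5891.04; 2000 → 12912.9/1.886 = 6846.71.
So real GDP changed by 6846.71/5891.04 − 1 = 0.1622, i.e. 16.22%.

16.22%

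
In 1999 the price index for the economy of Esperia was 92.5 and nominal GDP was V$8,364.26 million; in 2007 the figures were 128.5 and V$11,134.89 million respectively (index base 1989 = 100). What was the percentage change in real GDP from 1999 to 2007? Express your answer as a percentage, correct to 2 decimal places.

-4.17%

Real GDP 1999 = 8364.26 / 0.925 = 9042.44.
Real GDP 2007 = 11134.89 / 1.285 = 8665.28.
Real growth = 8665.28 / 9042.44 − 1 = -0.0417.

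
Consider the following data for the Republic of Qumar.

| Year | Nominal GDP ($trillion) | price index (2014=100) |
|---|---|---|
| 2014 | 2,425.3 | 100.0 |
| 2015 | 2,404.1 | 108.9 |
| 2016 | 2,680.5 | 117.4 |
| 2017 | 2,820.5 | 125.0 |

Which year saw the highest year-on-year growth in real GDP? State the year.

2016

2015: real = 2404.1/1.089 = 2207.62; growth vs 2014 (2425.30) = -8.98%.
2016: real = 2680.5/1.174 = 2283.22; growth vs 2015 (2207.62) = 3.42%.
2017: real = 2820.5/1.250 = 2256.40; growth vs 2016 (2283.22) = -1.17%.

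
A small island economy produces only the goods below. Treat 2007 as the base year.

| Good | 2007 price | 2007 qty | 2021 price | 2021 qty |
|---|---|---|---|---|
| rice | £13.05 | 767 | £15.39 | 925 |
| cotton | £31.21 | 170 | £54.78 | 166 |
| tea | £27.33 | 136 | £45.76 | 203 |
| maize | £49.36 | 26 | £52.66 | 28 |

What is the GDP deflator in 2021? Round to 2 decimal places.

Nominal GDP 2021 = 15.39·925 + 54.78·166 + 45.76·203 + 52.66·28 = 34092.99.
Real GDP 2021 (at 2007 prices) = 13.05·925 + 31.21·166 + 27.33·203 + 49.36·28 = 24182.18.
Deflator = Nominal/Real × 100 = 34092.99/24182.18 × 100 = 140.984.

140.98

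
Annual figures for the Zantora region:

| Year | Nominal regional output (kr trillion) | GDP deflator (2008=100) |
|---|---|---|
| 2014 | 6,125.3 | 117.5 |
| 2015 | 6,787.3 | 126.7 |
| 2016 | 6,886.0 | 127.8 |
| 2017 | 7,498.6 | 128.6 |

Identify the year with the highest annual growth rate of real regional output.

2015: real = 6787.3/1.267 = 5356.99; growth vs 2014 (5213.02) = 2.76%.
2016: real = 6886.0/1.278 = 5388.11; growth vs 2015 (5356.99) = 0.58%.
2017: real = 7498.6/1.286 = 5830.95; growth vs 2016 (5388.11) = 8.22%.

2017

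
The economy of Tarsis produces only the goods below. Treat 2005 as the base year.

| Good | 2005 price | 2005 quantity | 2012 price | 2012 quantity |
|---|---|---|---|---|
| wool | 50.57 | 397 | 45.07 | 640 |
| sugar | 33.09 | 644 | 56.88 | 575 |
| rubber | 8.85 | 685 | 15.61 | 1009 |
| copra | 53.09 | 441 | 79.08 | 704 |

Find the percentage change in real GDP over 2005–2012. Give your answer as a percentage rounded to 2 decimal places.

Real GDP 2005 = Nominal GDP 2005 = 50.57·397 + 33.09·644 + 8.85·685 + 53.09·441 = 70861.19.
Real GDP 2012 (at 2005 prices) = 50.57·640 + 33.09·575 + 8.85·1009 + 53.09·704 = 97696.56.
Real growth = 97696.56/70861.19 − 1 = 0.3787.

37.87%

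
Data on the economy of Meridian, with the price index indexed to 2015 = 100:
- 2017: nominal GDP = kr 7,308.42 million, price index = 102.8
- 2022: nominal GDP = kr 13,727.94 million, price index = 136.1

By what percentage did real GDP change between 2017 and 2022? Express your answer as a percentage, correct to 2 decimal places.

Deflate each year: 2017 → 7308.42/1.028 = 7109.36; 2022 → 13727.94/1.361 = 10086.66.
So real GDP changed by 10086.66/7109.36 − 1 = 0.4188, i.e. 41.88%.

41.88%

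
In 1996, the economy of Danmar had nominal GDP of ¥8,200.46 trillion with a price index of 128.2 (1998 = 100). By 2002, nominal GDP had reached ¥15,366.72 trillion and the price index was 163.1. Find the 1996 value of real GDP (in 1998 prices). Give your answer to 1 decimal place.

¥6,396.6 trillion

Real GDP = Nominal / (price index/100) = 8200.46 / 1.282 = 6396.61.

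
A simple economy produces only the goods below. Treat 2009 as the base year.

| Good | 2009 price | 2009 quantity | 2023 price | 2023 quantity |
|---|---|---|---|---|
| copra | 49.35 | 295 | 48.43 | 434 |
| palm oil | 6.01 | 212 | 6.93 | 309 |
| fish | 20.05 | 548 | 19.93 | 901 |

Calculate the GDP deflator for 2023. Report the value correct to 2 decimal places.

99.46

Nominal GDP 2023 = 48.43·434 + 6.93·309 + 19.93·901 = 41116.92.
Real GDP 2023 (at 2009 prices) = 49.35·434 + 6.01·309 + 20.05·901 = 41340.04.
Deflator = Nominal/Real × 100 = 41116.92/41340.04 × 100 = 99.460.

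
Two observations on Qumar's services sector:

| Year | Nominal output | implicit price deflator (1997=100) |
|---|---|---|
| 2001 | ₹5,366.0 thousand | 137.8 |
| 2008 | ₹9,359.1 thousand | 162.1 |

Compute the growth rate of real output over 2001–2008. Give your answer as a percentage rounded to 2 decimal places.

Real output 2001 = 5366.0 / 1.378 = 3894.05.
Real output 2008 = 9359.1 / 1.621 = 5773.66.
Real growth = 5773.66 / 3894.05 − 1 = 0.4827.

48.27%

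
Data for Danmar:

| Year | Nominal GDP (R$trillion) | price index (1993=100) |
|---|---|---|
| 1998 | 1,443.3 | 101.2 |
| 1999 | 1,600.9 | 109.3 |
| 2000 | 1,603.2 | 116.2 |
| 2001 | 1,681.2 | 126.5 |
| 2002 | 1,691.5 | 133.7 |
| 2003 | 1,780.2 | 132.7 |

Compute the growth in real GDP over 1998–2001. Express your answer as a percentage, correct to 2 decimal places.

Real GDP 1998 = 1443.3/1.012 = 1426.19.
Real GDP 2001 = 1681.2/1.265 = 1329.01.
Change = 1329.01/1426.19 − 1 = -0.0681.

-6.81%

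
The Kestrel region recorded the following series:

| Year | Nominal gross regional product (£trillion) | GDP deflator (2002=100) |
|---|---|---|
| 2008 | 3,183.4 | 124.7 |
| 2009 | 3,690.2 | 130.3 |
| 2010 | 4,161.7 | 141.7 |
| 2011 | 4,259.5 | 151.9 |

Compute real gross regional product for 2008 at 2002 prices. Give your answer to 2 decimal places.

£2,552.85 trillion

Real gross regional product 2008 = 3183.4 / 1.247 = 2552.85.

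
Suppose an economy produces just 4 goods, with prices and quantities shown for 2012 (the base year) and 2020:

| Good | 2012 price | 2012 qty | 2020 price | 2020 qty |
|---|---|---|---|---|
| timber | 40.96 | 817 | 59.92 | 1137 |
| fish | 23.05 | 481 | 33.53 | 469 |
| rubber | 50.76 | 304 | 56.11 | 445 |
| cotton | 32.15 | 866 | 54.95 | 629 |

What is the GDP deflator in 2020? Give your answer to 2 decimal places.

Nominal GDP 2020 = 59.92·1137 + 33.53·469 + 56.11·445 + 54.95·629 = 143387.11.
Real GDP 2020 (at 2012 prices) = 40.96·1137 + 23.05·469 + 50.76·445 + 32.15·629 = 100192.52.
Deflator = Nominal/Real × 100 = 143387.11/100192.52 × 100 = 143.112.

143.11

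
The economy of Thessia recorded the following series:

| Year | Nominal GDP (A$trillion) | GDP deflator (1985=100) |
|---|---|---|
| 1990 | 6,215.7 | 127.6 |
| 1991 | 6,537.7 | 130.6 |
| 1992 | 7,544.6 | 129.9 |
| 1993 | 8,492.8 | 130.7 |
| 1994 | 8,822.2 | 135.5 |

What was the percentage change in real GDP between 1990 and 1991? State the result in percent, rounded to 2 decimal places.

Real GDP 1990 = 6215.7/1.276 = 4871.24.
Real GDP 1991 = 6537.7/1.306 = 5005.90.
Change = 5005.90/4871.24 − 1 = 0.0276.

2.76%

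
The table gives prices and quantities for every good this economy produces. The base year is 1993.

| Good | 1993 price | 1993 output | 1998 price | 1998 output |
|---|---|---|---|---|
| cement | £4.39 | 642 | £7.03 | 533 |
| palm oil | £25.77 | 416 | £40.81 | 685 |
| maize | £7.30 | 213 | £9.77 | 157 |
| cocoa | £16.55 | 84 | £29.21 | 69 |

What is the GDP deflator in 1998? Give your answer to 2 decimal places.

Nominal GDP 1998 = 7.03·533 + 40.81·685 + 9.77·157 + 29.21·69 = 35251.22.
Real GDP 1998 (at 1993 prices) = 4.39·533 + 25.77·685 + 7.30·157 + 16.55·69 = 22280.37.
Deflator = Nominal/Real × 100 = 35251.22/22280.37 × 100 = 158.216.

158.22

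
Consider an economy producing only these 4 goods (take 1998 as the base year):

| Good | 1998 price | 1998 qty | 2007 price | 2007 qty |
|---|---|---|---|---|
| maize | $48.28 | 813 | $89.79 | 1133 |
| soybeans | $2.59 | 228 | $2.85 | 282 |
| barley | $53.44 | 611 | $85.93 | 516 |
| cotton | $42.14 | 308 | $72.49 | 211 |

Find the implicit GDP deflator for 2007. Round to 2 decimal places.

176.47

Nominal GDP 2007 = 89.79·1133 + 2.85·282 + 85.93·516 + 72.49·211 = 162171.04.
Real GDP 2007 (at 1998 prices) = 48.28·1133 + 2.59·282 + 53.44·516 + 42.14·211 = 91898.20.
Deflator = Nominal/Real × 100 = 162171.04/91898.20 × 100 = 176.468.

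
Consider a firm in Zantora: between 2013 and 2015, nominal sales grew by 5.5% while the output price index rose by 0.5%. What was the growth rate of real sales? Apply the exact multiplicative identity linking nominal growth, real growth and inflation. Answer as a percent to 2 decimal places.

4.98%

(1 + g_nom) = (1 + g_real)(1 + π), so g_real = 1.0550 / 1.0050 − 1 = 0.04975.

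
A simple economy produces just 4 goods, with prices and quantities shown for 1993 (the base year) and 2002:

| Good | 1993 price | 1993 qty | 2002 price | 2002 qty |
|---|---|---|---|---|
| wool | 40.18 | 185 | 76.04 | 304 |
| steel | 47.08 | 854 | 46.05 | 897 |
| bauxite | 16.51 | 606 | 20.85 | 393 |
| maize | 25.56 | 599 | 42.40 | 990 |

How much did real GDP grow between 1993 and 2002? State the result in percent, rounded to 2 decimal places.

18.21%

Real GDP 1993 = Nominal GDP 1993 = 40.18·185 + 47.08·854 + 16.51·606 + 25.56·599 = 72955.12.
Real GDP 2002 (at 1993 prices) = 40.18·304 + 47.08·897 + 16.51·393 + 25.56·990 = 86238.31.
Real growth = 86238.31/72955.12 − 1 = 0.1821.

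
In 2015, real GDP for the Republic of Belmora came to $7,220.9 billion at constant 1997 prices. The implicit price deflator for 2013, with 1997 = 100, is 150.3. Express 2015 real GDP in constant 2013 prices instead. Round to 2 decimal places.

$10,853.01 billion

Real GDP in 2013 prices = Real GDP in 1997 prices × (P_2013/P_1997) = 7220.9 × 1.503 = 10853.01.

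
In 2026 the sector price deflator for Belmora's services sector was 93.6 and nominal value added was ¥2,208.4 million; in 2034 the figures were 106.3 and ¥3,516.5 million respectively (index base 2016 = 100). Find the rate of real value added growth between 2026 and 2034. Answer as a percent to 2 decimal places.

Real value added 2026 = 2208.4 / 0.936 = 2359.40.
Real value added 2034 = 3516.5 / 1.063 = 3308.09.
Real growth = 3308.09 / 2359.40 − 1 = 0.4021.

40.21%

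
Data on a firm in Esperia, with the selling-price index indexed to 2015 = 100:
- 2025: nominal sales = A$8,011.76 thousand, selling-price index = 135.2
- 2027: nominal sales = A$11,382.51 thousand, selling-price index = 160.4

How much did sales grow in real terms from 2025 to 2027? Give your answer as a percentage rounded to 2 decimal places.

Deflate each year: 2025 → 8011.76/1.352 = 5925.86; 2027 → 11382.51/1.604 = 7096.33.
So real sales changed by 7096.33/5925.86 − 1 = 0.1975, i.e. 19.75%.

19.75%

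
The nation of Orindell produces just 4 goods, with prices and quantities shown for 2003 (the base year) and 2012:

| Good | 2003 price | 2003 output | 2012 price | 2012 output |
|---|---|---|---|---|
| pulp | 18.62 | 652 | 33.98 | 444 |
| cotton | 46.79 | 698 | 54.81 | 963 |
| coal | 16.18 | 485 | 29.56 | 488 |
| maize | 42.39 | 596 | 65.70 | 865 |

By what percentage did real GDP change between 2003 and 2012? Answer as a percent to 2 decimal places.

Real GDP 2003 = Nominal GDP 2003 = 18.62·652 + 46.79·698 + 16.18·485 + 42.39·596 = 77911.40.
Real GDP 2012 (at 2003 prices) = 18.62·444 + 46.79·963 + 16.18·488 + 42.39·865 = 97889.24.
Real growth = 97889.24/77911.40 − 1 = 0.2564.

25.64%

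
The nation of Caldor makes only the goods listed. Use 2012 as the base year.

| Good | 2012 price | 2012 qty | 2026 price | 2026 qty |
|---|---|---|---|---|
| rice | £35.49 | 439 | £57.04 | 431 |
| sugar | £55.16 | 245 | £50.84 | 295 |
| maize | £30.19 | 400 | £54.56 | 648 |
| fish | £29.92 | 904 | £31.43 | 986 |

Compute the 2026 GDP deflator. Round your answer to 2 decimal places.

131.37

Nominal GDP 2026 = 57.04·431 + 50.84·295 + 54.56·648 + 31.43·986 = 105926.90.
Real GDP 2026 (at 2012 prices) = 35.49·431 + 55.16·295 + 30.19·648 + 29.92·986 = 80632.63.
Deflator = Nominal/Real × 100 = 105926.90/80632.63 × 100 = 131.370.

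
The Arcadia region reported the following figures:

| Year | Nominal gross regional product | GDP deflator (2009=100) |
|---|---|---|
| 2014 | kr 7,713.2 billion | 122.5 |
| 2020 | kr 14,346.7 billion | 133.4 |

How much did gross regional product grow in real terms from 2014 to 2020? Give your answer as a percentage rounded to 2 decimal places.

70.80%

Real gross regional product 2014 = 7713.2 / 1.225 = 6296.49.
Real gross regional product 2020 = 14346.7 / 1.334 = 10754.65.
Real growth = 10754.65 / 6296.49 − 1 = 0.7080.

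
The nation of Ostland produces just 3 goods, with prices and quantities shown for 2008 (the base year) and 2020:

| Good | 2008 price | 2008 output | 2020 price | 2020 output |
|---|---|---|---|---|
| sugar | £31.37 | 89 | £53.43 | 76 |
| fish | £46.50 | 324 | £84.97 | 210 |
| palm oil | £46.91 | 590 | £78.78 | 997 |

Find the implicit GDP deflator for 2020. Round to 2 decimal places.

170.49

Nominal GDP 2020 = 53.43·76 + 84.97·210 + 78.78·997 = 100448.04.
Real GDP 2020 (at 2008 prices) = 31.37·76 + 46.50·210 + 46.91·997 = 58918.39.
Deflator = Nominal/Real × 100 = 100448.04/58918.39 × 100 = 170.487.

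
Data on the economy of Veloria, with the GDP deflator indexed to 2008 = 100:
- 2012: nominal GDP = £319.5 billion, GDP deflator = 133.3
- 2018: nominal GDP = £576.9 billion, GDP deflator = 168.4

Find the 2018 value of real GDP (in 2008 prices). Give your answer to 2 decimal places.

Real GDP = Nominal / (GDP deflator/100) = 576.9 / 1.684 = 342.58.

£342.58 billion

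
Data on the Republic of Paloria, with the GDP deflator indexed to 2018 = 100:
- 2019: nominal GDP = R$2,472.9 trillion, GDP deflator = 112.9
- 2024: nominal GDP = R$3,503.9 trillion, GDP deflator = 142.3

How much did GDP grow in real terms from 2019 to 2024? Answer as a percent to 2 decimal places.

Deflate each year: 2019 → 2472.9/1.129 = 2190.35; 2024 → 3503.9/1.423 = 2462.33.
So real GDP changed by 2462.33/2190.35 − 1 = 0.1242, i.e. 12.42%.

12.42%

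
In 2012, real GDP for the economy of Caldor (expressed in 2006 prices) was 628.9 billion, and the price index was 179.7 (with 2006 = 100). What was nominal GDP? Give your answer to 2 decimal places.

1,130.13 billion

Nominal GDP = Real × (price index/100) = 628.9 × 1.797 = 1130.13.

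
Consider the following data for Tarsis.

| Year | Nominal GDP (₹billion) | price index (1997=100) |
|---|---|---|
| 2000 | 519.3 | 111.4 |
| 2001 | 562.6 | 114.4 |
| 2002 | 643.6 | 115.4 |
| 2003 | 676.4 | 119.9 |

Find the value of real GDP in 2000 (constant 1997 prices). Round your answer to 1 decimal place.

₹466.2 billion

Real GDP 2000 = 519.3 / 1.114 = 466.16.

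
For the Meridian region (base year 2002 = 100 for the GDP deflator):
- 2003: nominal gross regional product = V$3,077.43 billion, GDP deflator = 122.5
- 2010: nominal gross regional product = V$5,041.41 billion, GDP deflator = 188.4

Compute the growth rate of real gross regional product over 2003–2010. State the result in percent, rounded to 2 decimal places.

Real gross regional product 2003 = 3077.43 / 1.225 = 2512.19.
Real gross regional product 2010 = 5041.41 / 1.884 = 2675.91.
Real growth = 2675.91 / 2512.19 − 1 = 0.0652.

6.52%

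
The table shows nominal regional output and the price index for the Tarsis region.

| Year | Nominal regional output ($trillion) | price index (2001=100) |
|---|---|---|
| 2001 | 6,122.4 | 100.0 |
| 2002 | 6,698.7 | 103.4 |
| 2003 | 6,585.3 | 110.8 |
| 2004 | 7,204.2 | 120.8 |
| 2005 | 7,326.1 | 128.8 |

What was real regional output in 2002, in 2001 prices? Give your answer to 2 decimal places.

Real regional output 2002 = 6698.7 / 1.034 = 6478.43.

$6,478.43 trillion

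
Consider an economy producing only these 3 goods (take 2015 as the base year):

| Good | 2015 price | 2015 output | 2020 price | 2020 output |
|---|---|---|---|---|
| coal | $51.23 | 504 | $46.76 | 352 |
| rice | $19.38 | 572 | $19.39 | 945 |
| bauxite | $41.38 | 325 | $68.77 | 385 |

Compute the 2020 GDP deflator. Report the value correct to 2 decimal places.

117.18

Nominal GDP 2020 = 46.76·352 + 19.39·945 + 68.77·385 = 61259.52.
Real GDP 2020 (at 2015 prices) = 51.23·352 + 19.38·945 + 41.38·385 = 52278.36.
Deflator = Nominal/Real × 100 = 61259.52/52278.36 × 100 = 117.179.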